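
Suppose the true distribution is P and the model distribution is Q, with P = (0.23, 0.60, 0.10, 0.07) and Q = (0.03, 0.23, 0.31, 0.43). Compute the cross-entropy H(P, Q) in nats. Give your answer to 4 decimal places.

1.8645 nats

H(P,Q) = −Σ p·ln q.
  −0.23·ln(0.03) = 0.80651
  −0.60·ln(0.23) = 0.88181
  −0.10·ln(0.31) = 0.11712
  −0.07·ln(0.43) = 0.05908
H(P,Q) = 1.8645 nats.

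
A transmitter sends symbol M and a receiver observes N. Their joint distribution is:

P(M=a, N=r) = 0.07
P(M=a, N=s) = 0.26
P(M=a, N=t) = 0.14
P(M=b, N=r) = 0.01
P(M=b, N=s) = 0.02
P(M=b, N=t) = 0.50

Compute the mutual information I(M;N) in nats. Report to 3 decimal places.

0.253 nats

Marginals: p(M) = (0.4700, 0.5300), p(N) = (0.0800, 0.2800, 0.6400).
I(M;N) = H(M) + H(N) − H(M,N).
H(M) = 0.6913, H(N) = 0.8441, H(M,N) = 1.2825.
I(M;N) = 0.6913 + 0.8441 − 1.2825 = 0.253 nats.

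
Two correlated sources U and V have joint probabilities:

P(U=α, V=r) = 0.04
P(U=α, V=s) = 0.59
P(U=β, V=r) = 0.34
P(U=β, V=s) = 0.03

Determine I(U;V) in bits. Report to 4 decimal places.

Marginals: p(U) = (0.6300, 0.3700), p(V) = (0.3800, 0.6200).
I(U;V) = Σ p(x,y)·log₂[p(x,y)/(p(x)p(y))].
  (α,r): 0.04·log₂(0.1671) = -0.10325
  (α,s): 0.59·log₂(1.5105) = 0.35106
  (β,r): 0.34·log₂(2.4182) = 0.43314
  (β,s): 0.03·log₂(0.1308) = -0.08804
Sum = 0.5929 bits.

0.5929 bits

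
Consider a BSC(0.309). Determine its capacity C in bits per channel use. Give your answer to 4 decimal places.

0.1080 bits

Binary symmetric channel: C = 1 − h₂(ε) where h₂ is the binary entropy function.
h₂(0.309) = −0.309·log₂0.309 − 0.691·log₂0.691 = 0.8920.
C = 1 − 0.8920 = 0.1080 bits per channel use.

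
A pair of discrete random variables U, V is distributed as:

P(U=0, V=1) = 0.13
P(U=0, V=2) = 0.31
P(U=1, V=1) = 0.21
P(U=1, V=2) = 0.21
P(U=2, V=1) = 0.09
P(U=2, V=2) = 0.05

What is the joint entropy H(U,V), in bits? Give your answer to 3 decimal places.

2.381 bits

H(U,V) = −Σ p(x,y)·log₂ p(x,y) over all 6 cells.
  cell (0,1): −0.13·log₂0.13 = 0.3826
  cell (0,2): −0.31·log₂0.31 = 0.5238
  cell (1,1): −0.21·log₂0.21 = 0.4728
  cell (1,2): −0.21·log₂0.21 = 0.4728
  cell (2,1): −0.09·log₂0.09 = 0.3127
  cell (2,2): −0.05·log₂0.05 = 0.2161
Sum = 2.381 bits.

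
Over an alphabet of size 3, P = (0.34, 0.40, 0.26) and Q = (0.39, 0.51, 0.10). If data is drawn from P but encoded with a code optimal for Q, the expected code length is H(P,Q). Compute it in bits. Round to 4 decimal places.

H(P,Q) = −Σ p·log₂ q.
  −0.34·log₂(0.39) = 0.46187
  −0.40·log₂(0.51) = 0.38857
  −0.26·log₂(0.10) = 0.86370
H(P,Q) = 1.7141 bits.

1.7141 bits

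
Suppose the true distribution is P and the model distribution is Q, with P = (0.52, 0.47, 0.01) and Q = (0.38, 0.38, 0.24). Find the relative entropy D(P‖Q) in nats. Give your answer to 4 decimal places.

D(P‖Q) = Σ p·ln(p/q).
  0.52·ln(0.52/0.38) = 0.16310
  0.47·ln(0.47/0.38) = 0.09990
  0.01·ln(0.01/0.24) = -0.03178
D(P‖Q) = 0.2312 nats.

0.2312 nats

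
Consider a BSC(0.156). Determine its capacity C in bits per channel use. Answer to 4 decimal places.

Binary symmetric channel: C = 1 − h₂(ε) where h₂ is the binary entropy function.
h₂(0.156) = −0.156·log₂0.156 − 0.844·log₂0.844 = 0.6247.
C = 1 − 0.6247 = 0.3753 bits per channel use.

0.3753 bits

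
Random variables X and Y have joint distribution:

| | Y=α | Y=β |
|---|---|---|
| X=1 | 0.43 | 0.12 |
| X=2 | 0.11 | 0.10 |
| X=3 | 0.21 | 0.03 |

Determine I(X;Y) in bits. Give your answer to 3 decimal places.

Marginals: p(X) = (0.5500, 0.2100, 0.2400), p(Y) = (0.7500, 0.2500).
I(X;Y) = H(X) + H(Y) − H(X,Y).
H(X) = 1.4413, H(Y) = 0.8113, H(X,Y) = 2.1977.
I(X;Y) = 1.4413 + 0.8113 − 2.1977 = 0.055 bits.

0.055 bits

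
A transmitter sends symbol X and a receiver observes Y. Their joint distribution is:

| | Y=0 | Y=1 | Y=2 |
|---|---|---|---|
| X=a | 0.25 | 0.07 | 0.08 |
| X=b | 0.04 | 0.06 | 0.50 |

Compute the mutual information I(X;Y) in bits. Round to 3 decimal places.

0.338 bits

Marginals: p(X) = (0.4000, 0.6000), p(Y) = (0.2900, 0.1300, 0.5800).
I(X;Y) = Σ p(x,y)·log₂[p(x,y)/(p(x)p(y))].
  (a,0): 0.25·log₂(2.1552) = 0.2770
  (a,1): 0.07·log₂(1.3462) = 0.0300
  (a,2): 0.08·log₂(0.3448) = -0.1229
  (b,0): 0.04·log₂(0.2299) = -0.0848
  (b,1): 0.06·log₂(0.7692) = -0.0227
  (b,2): 0.50·log₂(1.4368) = 0.2614
Sum = 0.338 bits.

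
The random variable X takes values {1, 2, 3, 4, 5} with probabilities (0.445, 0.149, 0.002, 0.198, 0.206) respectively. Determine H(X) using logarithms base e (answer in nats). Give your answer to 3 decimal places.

1.303 nats

H(X) = −Σ p·ln p.
  −(0.445)·ln(0.445) = 0.3603
  −(0.149)·ln(0.149) = 0.2837
  −(0.002)·ln(0.002) = 0.0124
  −(0.198)·ln(0.198) = 0.3207
  −(0.206)·ln(0.206) = 0.3255
Sum: 0.3603 + 0.2837 + 0.0124 + 0.3207 + 0.3255 = 1.303 nats.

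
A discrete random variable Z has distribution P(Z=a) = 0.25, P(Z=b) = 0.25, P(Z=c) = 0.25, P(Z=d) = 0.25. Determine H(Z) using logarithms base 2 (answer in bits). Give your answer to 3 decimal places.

H(Z) = −Σ p·log₂ p.
  −(0.25)·log₂(0.25) = 0.5000
  −(0.25)·log₂(0.25) = 0.5000
  −(0.25)·log₂(0.25) = 0.5000
  −(0.25)·log₂(0.25) = 0.5000
Sum: 0.5000 + 0.5000 + 0.5000 + 0.5000 = 2.000 bits.

2.000 bits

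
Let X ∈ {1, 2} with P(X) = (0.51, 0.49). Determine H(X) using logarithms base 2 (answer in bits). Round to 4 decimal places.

H(X) = −Σ p·log₂ p.
  −(0.51)·log₂(0.51) = 0.49543
  −(0.49)·log₂(0.49) = 0.50428
Sum: 0.49543 + 0.50428 = 0.9997 bits.

0.9997 bits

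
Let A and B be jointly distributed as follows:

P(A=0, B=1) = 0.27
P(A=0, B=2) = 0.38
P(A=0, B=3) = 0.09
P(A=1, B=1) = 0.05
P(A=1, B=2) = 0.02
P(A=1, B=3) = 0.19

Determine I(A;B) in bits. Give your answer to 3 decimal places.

0.258 bits

Marginals: p(A) = (0.7400, 0.2600), p(B) = (0.3200, 0.4000, 0.2800).
I(A;B) = H(A) + H(B) − H(A,B).
H(A) = 0.8267, H(B) = 1.5690, H(A,B) = 2.1373.
I(A;B) = 0.8267 + 1.5690 − 2.1373 = 0.258 bits.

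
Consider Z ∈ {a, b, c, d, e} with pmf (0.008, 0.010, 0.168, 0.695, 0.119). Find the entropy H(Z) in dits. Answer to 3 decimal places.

H(Z) = −Σ p·log₁₀ p.
  −(0.008)·log₁₀(0.008) = 0.0168
  −(0.010)·log₁₀(0.010) = 0.0200
  −(0.168)·log₁₀(0.168) = 0.1301
  −(0.695)·log₁₀(0.695) = 0.1098
  −(0.119)·log₁₀(0.119) = 0.1100
Sum: 0.0168 + 0.0200 + 0.1301 + 0.1098 + 0.1100 = 0.387 dits.

0.387 dits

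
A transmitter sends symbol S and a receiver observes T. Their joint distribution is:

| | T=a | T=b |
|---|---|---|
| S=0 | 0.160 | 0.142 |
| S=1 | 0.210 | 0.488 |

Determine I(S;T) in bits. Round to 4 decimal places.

Marginals: p(S) = (0.3020, 0.6980), p(T) = (0.3700, 0.6300).
I(S;T) = H(S) + H(T) − H(S,T).
H(S) = 0.8837, H(T) = 0.9507, H(S,T) = 1.8008.
I(S;T) = 0.8837 + 0.9507 − 1.8008 = 0.0336 bits.

0.0336 bits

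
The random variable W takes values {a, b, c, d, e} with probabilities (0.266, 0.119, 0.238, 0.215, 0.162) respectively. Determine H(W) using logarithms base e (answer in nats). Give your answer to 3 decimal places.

1.573 nats

H(W) = −Σ p·ln p.
  −(0.266)·ln(0.266) = 0.3523
  −(0.119)·ln(0.119) = 0.2533
  −(0.238)·ln(0.238) = 0.3416
  −(0.215)·ln(0.215) = 0.3305
  −(0.162)·ln(0.162) = 0.2949
Sum: 0.3523 + 0.2533 + 0.3416 + 0.3305 + 0.2949 = 1.573 nats.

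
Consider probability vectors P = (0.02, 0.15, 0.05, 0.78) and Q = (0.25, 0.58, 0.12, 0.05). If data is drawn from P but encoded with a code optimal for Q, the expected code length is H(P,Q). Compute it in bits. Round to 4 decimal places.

H(P,Q) = −Σ p·log₂ q.
  −0.02·log₂(0.25) = 0.04000
  −0.15·log₂(0.58) = 0.11788
  −0.05·log₂(0.12) = 0.15294
  −0.78·log₂(0.05) = 3.37110
H(P,Q) = 3.6819 bits.

3.6819 bits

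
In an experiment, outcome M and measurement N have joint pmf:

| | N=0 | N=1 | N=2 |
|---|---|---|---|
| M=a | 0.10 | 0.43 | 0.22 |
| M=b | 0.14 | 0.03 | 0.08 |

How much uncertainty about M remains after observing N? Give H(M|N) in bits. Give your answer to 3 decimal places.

Chain rule: H(M|N) = H(M,N) − H(N).
Marginals: p(M) = (0.7500, 0.2500), p(N) = (0.2400, 0.4600, 0.3000).
H(M,N) = 2.1767 bits; H(N) = 1.5306 bits.
H(M|N) = 2.1767 − 1.5306 = 0.646 bits.

0.646 bits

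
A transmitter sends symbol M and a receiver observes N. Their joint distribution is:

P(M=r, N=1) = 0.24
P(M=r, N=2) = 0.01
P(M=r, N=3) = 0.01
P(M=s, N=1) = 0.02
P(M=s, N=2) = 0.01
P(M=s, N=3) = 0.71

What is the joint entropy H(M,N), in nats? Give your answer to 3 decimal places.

H(M,N) = −Σ p(x,y)·ln p(x,y) over all 6 cells.
  cell (r,1): −0.24·ln0.24 = 0.3425
  cell (r,2): −0.01·ln0.01 = 0.0461
  cell (r,3): −0.01·ln0.01 = 0.0461
  cell (s,1): −0.02·ln0.02 = 0.0782
  cell (s,2): −0.01·ln0.01 = 0.0461
  cell (s,3): −0.71·ln0.71 = 0.2432
Sum = 0.802 nats.

0.802 nats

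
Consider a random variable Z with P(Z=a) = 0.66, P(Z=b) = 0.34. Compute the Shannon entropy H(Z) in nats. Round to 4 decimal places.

H(Z) = −Σ p·ln p.
  −(0.66)·ln(0.66) = 0.27424
  −(0.34)·ln(0.34) = 0.36680
Sum: 0.27424 + 0.36680 = 0.6410 nats.

0.6410 nats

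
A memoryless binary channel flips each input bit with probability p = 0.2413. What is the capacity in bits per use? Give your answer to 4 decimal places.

Binary symmetric channel: C = 1 − h₂(ε) where h₂ is the binary entropy function.
h₂(0.2413) = −0.2413·log₂0.2413 − 0.7587·log₂0.7587 = 0.7972.
C = 1 − 0.7972 = 0.2028 bits per channel use.

0.2028 bits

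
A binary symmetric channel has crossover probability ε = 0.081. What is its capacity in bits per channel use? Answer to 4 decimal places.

Binary symmetric channel: C = 1 − h₂(ε) where h₂ is the binary entropy function.
h₂(0.081) = −0.081·log₂0.081 − 0.919·log₂0.919 = 0.4057.
C = 1 − 0.4057 = 0.5943 bits per channel use.

0.5943 bits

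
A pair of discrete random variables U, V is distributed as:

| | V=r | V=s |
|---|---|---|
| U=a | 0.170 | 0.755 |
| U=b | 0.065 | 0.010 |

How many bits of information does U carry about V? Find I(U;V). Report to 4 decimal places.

Marginals: p(U) = (0.9250, 0.0750), p(V) = (0.2350, 0.7650).
I(U;V) = Σ p(x,y)·log₂[p(x,y)/(p(x)p(y))].
  (a,r): 0.170·log₂(0.7821) = -0.06029
  (a,s): 0.755·log₂(1.0669) = 0.07059
  (b,r): 0.065·log₂(3.6879) = 0.12238
  (b,s): 0.010·log₂(0.1743) = -0.02520
Sum = 0.1075 bits.

0.1075 bits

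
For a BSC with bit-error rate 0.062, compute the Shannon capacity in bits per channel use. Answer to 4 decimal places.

Binary symmetric channel: C = 1 − h₂(ε) where h₂ is the binary entropy function.
h₂(0.062) = −0.062·log₂0.062 − 0.938·log₂0.938 = 0.3353.
C = 1 − 0.3353 = 0.6647 bits per channel use.

0.6647 bits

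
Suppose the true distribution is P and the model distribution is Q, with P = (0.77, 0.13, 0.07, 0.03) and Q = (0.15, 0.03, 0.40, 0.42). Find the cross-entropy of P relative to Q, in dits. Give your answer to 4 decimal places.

0.8715 dits

H(P,Q) = −Σ p·log₁₀ q.
  −0.77·log₁₀(0.15) = 0.63441
  −0.13·log₁₀(0.03) = 0.19797
  −0.07·log₁₀(0.40) = 0.02786
  −0.03·log₁₀(0.42) = 0.01130
H(P,Q) = 0.8715 dits.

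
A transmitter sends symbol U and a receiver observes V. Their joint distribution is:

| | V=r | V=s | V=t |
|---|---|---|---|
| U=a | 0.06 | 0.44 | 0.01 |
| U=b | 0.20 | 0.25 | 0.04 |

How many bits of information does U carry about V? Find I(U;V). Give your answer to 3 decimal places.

Marginals: p(U) = (0.5100, 0.4900), p(V) = (0.2600, 0.6900, 0.0500).
I(U;V) = Σ p(x,y)·log₂[p(x,y)/(p(x)p(y))].
  (a,r): 0.06·log₂(0.4525) = -0.0686
  (a,s): 0.44·log₂(1.2504) = 0.1418
  (a,t): 0.01·log₂(0.3922) = -0.0135
  (b,r): 0.20·log₂(1.5699) = 0.1301
  (b,s): 0.25·log₂(0.7394) = -0.1089
  (b,t): 0.04·log₂(1.6327) = 0.0283
Sum = 0.109 bits.

0.109 bits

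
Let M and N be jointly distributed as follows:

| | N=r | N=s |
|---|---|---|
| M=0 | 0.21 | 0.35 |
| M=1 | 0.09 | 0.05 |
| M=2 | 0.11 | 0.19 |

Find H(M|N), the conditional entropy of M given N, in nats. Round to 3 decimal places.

Chain rule: H(M|N) = H(M,N) − H(N).
Marginals: p(M) = (0.5600, 0.1400, 0.3000), p(N) = (0.4100, 0.5900).
H(M,N) = 1.6200 nats; H(N) = 0.6769 nats.
H(M|N) = 1.6200 − 0.6769 = 0.943 nats.

0.943 nats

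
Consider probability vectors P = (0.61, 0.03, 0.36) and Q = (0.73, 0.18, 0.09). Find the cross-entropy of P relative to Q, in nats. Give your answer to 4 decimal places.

H(P,Q) = −Σ p·ln q.
  −0.61·ln(0.73) = 0.19197
  −0.03·ln(0.18) = 0.05144
  −0.36·ln(0.09) = 0.86686
H(P,Q) = 1.1103 nats.

1.1103 nats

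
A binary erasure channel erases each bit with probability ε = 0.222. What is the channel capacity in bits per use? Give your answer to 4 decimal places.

Binary erasure channel: capacity C = 1 − ε.
C = 1 − 0.222 = 0.7780 bits per channel use.

0.7780 bits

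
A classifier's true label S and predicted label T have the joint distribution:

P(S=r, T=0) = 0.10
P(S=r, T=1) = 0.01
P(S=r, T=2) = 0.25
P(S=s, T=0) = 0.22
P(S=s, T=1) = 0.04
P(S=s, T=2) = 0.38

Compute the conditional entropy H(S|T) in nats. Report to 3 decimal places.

0.647 nats

Chain rule: H(S|T) = H(S,T) − H(T).
Marginals: p(S) = (0.3600, 0.6400), p(T) = (0.3200, 0.0500, 0.6300).
H(S,T) = 1.4524 nats; H(T) = 0.8055 nats.
H(S|T) = 1.4524 − 0.8055 = 0.647 nats.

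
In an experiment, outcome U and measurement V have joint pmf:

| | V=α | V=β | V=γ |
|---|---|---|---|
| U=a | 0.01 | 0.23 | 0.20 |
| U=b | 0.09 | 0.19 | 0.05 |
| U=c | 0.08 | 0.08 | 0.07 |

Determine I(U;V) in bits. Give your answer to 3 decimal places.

0.154 bits

Marginals: p(U) = (0.4400, 0.3300, 0.2300), p(V) = (0.1800, 0.5000, 0.3200).
I(U;V) = Σ p(x,y)·log₂[p(x,y)/(p(x)p(y))].
  (a,α): 0.01·log₂(0.1263) = -0.0299
  (a,β): 0.23·log₂(1.0455) = 0.0147
  (a,γ): 0.20·log₂(1.4205) = 0.1013
  (b,α): 0.09·log₂(1.5152) = 0.0540
  (b,β): 0.19·log₂(1.1515) = 0.0387
  (b,γ): 0.05·log₂(0.4735) = -0.0539
  (c,α): 0.08·log₂(1.9324) = 0.0760
  (c,β): 0.08·log₂(0.6957) = -0.0419
  (c,γ): 0.07·log₂(0.9511) = -0.0051
Sum = 0.154 bits.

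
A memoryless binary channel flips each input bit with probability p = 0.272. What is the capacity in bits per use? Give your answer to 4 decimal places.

0.1557 bits

Binary symmetric channel: C = 1 − h₂(ε) where h₂ is the binary entropy function.
h₂(0.272) = −0.272·log₂0.272 − 0.728·log₂0.728 = 0.8443.
C = 1 − 0.8443 = 0.1557 bits per channel use.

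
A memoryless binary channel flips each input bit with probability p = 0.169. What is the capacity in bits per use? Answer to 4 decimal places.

Binary symmetric channel: C = 1 − h₂(ε) where h₂ is the binary entropy function.
h₂(0.169) = −0.169·log₂0.169 − 0.831·log₂0.831 = 0.6554.
C = 1 − 0.6554 = 0.3446 bits per channel use.

0.3446 bits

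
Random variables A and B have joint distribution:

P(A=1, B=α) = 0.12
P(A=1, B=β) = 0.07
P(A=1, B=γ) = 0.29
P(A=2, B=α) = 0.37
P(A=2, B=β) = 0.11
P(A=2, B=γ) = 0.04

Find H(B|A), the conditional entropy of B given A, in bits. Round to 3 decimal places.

Marginals: p(A) = (0.4800, 0.5200), p(B) = (0.4900, 0.1800, 0.3300).
H(B|A) = Σ p(A) · H(B|A=·).
  A=1: p=0.4800, H(B|A=1) = 1.3443
  A=2: p=0.5200, H(B|A=2) = 1.1081
Weighted sum = 1.221 bits.

1.221 bits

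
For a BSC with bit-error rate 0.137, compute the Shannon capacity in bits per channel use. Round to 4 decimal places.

0.4237 bits

Binary symmetric channel: C = 1 − h₂(ε) where h₂ is the binary entropy function.
h₂(0.137) = −0.137·log₂0.137 − 0.863·log₂0.863 = 0.5763.
C = 1 − 0.5763 = 0.4237 bits per channel use.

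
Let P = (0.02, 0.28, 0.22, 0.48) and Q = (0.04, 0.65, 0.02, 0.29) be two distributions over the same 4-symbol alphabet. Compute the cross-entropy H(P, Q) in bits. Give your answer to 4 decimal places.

H(P,Q) = −Σ p·log₂ q.
  −0.02·log₂(0.04) = 0.09288
  −0.28·log₂(0.65) = 0.17402
  −0.22·log₂(0.02) = 1.24165
  −0.48·log₂(0.29) = 0.85722
H(P,Q) = 2.3658 bits.

2.3658 bits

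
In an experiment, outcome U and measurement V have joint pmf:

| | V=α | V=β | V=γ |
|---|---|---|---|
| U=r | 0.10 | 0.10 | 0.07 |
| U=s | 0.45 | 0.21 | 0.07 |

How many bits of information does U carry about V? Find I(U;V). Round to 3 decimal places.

0.044 bits

Marginals: p(U) = (0.2700, 0.7300), p(V) = (0.5500, 0.3100, 0.1400).
I(U;V) = Σ p(x,y)·log₂[p(x,y)/(p(x)p(y))].
  (r,α): 0.10·log₂(0.6734) = -0.0570
  (r,β): 0.10·log₂(1.1947) = 0.0257
  (r,γ): 0.07·log₂(1.8519) = 0.0622
  (s,α): 0.45·log₂(1.1208) = 0.0740
  (s,β): 0.21·log₂(0.9280) = -0.0226
  (s,γ): 0.07·log₂(0.6849) = -0.0382
Sum = 0.044 bits.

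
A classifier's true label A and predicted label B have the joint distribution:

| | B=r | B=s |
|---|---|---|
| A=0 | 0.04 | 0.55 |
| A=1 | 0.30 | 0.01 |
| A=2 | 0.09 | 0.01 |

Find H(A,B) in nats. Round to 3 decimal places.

1.128 nats

H(A,B) = −Σ p(x,y)·ln p(x,y) over all 6 cells.
  cell (0,r): −0.04·ln0.04 = 0.1288
  cell (0,s): −0.55·ln0.55 = 0.3288
  cell (1,r): −0.30·ln0.30 = 0.3612
  cell (1,s): −0.01·ln0.01 = 0.0461
  cell (2,r): −0.09·ln0.09 = 0.2167
  cell (2,s): −0.01·ln0.01 = 0.0461
Sum = 1.128 nats.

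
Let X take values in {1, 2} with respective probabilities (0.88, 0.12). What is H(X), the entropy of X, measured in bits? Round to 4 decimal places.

0.5294 bits

H(X) = −Σ p·log₂ p.
  −(0.88)·log₂(0.88) = 0.16229
  −(0.12)·log₂(0.12) = 0.36707
Sum: 0.16229 + 0.36707 = 0.5294 bits.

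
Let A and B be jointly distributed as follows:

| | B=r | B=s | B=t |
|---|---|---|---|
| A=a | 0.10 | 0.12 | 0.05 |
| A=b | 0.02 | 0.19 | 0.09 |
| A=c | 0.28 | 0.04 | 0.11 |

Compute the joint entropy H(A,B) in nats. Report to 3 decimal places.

1.973 nats

H(A,B) = −Σ p(x,y)·ln p(x,y) over all 9 cells.
  cell (a,r): −0.10·ln0.10 = 0.2303
  cell (a,s): −0.12·ln0.12 = 0.2544
  cell (a,t): −0.05·ln0.05 = 0.1498
  cell (b,r): −0.02·ln0.02 = 0.0782
  cell (b,s): −0.19·ln0.19 = 0.3155
  cell (b,t): −0.09·ln0.09 = 0.2167
  cell (c,r): −0.28·ln0.28 = 0.3564
  cell (c,s): −0.04·ln0.04 = 0.1288
  cell (c,t): −0.11·ln0.11 = 0.2428
Sum = 1.973 nats.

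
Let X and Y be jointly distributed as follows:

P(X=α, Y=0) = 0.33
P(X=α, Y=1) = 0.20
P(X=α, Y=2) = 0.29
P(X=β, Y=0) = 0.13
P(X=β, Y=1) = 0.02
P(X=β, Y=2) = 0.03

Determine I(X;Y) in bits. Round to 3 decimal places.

Marginals: p(X) = (0.8200, 0.1800), p(Y) = (0.4600, 0.2200, 0.3200).
I(X;Y) = H(X) + H(Y) − H(X,Y).
H(X) = 0.6801, H(Y) = 1.5219, H(X,Y) = 2.1574.
I(X;Y) = 0.6801 + 1.5219 − 2.1574 = 0.045 bits.

0.045 bits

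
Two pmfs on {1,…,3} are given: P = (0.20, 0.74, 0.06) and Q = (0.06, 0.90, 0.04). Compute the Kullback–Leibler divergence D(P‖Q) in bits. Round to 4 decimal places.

0.1735 bits

D(P‖Q) = Σ p·log₂(p/q).
  0.20·log₂(0.20/0.06) = 0.34739
  0.74·log₂(0.74/0.90) = -0.20898
  0.06·log₂(0.06/0.04) = 0.03510
D(P‖Q) = 0.1735 bits.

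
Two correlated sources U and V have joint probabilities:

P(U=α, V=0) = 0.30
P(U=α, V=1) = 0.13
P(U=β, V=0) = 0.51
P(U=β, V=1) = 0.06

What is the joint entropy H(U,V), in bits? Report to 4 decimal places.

H(U,V) = −Σ p(x,y)·log₂ p(x,y) over all 4 cells.
  cell (α,0): −0.30·log₂0.30 = 0.52109
  cell (α,1): −0.13·log₂0.13 = 0.38264
  cell (β,0): −0.51·log₂0.51 = 0.49543
  cell (β,1): −0.06·log₂0.06 = 0.24353
Sum = 1.6427 bits.

1.6427 bits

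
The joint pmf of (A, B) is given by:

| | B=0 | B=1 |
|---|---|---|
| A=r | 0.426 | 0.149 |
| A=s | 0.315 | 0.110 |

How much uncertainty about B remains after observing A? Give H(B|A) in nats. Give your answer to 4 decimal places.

0.5720 nats

Marginals: p(A) = (0.5750, 0.4250), p(B) = (0.7410, 0.2590).
H(B|A) = Σ p(A) · H(B|A=·).
  A=r: p=0.5750, H(B|A=r) = 0.5721
  A=s: p=0.4250, H(B|A=s) = 0.5718
Weighted sum = 0.5720 nats.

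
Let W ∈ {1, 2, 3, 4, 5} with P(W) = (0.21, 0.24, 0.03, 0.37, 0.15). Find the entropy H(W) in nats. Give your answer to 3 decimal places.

H(W) = −Σ p·ln p.
  −(0.21)·ln(0.21) = 0.3277
  −(0.24)·ln(0.24) = 0.3425
  −(0.03)·ln(0.03) = 0.1052
  −(0.37)·ln(0.37) = 0.3679
  −(0.15)·ln(0.15) = 0.2846
Sum: 0.3277 + 0.3425 + 0.1052 + 0.3679 + 0.2846 = 1.428 nats.

1.428 nats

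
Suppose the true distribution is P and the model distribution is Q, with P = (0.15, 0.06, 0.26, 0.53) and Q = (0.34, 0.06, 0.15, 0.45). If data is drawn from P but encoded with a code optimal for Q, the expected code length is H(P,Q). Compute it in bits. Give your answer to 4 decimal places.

1.7992 bits

H(P,Q) = −Σ p·log₂ q.
  −0.15·log₂(0.34) = 0.23346
  −0.06·log₂(0.06) = 0.24353
  −0.26·log₂(0.15) = 0.71161
  −0.53·log₂(0.45) = 0.61056
H(P,Q) = 1.7992 bits.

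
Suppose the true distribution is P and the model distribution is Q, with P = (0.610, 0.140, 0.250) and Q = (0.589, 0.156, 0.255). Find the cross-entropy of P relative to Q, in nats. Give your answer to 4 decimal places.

0.9246 nats

H(P,Q) = −Σ p·ln q.
  −0.610·ln(0.589) = 0.32289
  −0.140·ln(0.156) = 0.26011
  −0.250·ln(0.255) = 0.34162
H(P,Q) = 0.9246 nats.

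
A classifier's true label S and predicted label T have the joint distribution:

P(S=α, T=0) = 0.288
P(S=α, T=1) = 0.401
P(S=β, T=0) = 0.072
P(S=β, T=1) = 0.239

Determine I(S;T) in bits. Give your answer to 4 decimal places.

0.0243 bits

Marginals: p(S) = (0.6890, 0.3110), p(T) = (0.3600, 0.6400).
I(S;T) = Σ p(x,y)·log₂[p(x,y)/(p(x)p(y))].
  (α,0): 0.288·log₂(1.1611) = 0.06206
  (α,1): 0.401·log₂(0.9094) = -0.05496
  (β,0): 0.072·log₂(0.6431) = -0.04586
  (β,1): 0.239·log₂(1.2008) = 0.06308
Sum = 0.0243 bits.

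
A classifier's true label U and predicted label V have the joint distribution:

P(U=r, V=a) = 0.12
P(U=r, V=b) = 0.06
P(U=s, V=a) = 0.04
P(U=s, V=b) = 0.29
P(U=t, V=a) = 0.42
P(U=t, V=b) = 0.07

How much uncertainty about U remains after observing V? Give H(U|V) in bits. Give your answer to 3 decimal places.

Chain rule: H(U|V) = H(U,V) − H(V).
Marginals: p(U) = (0.1800, 0.3300, 0.4900), p(V) = (0.5800, 0.4200).
H(U,V) = 2.1085 bits; H(V) = 0.9815 bits.
H(U|V) = 2.1085 − 0.9815 = 1.127 bits.

1.127 bits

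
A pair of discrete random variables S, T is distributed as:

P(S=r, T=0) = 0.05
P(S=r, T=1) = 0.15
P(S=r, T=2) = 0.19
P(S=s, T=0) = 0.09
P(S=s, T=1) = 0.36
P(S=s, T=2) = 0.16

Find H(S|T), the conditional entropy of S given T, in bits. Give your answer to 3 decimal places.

Chain rule: H(S|T) = H(S,T) − H(T).
Marginals: p(S) = (0.3900, 0.6100), p(T) = (0.1400, 0.5100, 0.3500).
H(S,T) = 2.3482 bits; H(T) = 1.4226 bits.
H(S|T) = 2.3482 − 1.4226 = 0.926 bits.

0.926 bits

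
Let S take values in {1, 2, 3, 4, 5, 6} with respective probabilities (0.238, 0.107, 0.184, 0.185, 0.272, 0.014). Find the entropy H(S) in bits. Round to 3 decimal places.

H(S) = −Σ p·log₂ p.
  −(0.238)·log₂(0.238) = 0.4929
  −(0.107)·log₂(0.107) = 0.3450
  −(0.184)·log₂(0.184) = 0.4494
  −(0.185)·log₂(0.185) = 0.4504
  −(0.272)·log₂(0.272) = 0.5109
  −(0.014)·log₂(0.014) = 0.0862
Sum: 0.4929 + 0.3450 + 0.4494 + 0.4504 + 0.5109 + 0.0862 = 2.335 bits.

2.335 bits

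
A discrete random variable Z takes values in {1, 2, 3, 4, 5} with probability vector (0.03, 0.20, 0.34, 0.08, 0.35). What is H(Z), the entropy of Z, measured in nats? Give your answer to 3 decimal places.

H(Z) = −Σ p·ln p.
  −(0.03)·ln(0.03) = 0.1052
  −(0.20)·ln(0.20) = 0.3219
  −(0.34)·ln(0.34) = 0.3668
  −(0.08)·ln(0.08) = 0.2021
  −(0.35)·ln(0.35) = 0.3674
Sum: 0.1052 + 0.3219 + 0.3668 + 0.2021 + 0.3674 = 1.363 nats.

1.363 nats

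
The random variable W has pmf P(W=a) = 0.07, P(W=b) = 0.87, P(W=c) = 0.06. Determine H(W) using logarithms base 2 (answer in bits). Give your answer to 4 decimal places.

0.6869 bits

H(W) = −Σ p·log₂ p.
  −(0.07)·log₂(0.07) = 0.26856
  −(0.87)·log₂(0.87) = 0.17479
  −(0.06)·log₂(0.06) = 0.24353
Sum: 0.26856 + 0.17479 + 0.24353 = 0.6869 bits.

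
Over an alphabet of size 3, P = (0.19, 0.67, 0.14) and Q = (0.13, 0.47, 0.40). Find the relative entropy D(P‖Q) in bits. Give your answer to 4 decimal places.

0.2347 bits

D(P‖Q) = Σ p·log₂(p/q).
  0.19·log₂(0.19/0.13) = 0.10402
  0.67·log₂(0.67/0.47) = 0.34271
  0.14·log₂(0.14/0.40) = -0.21204
D(P‖Q) = 0.2347 bits.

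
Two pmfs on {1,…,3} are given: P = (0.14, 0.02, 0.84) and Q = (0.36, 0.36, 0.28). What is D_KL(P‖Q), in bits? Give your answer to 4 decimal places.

D(P‖Q) = Σ p·log₂(p/q).
  0.14·log₂(0.14/0.36) = -0.19076
  0.02·log₂(0.02/0.36) = -0.08340
  0.84·log₂(0.84/0.28) = 1.33137
D(P‖Q) = 1.0572 bits.

1.0572 bits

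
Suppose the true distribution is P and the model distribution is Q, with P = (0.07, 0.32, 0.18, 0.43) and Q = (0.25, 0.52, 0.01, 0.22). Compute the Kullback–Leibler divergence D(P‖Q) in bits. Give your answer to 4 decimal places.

0.8136 bits

D(P‖Q) = Σ p·log₂(p/q).
  0.07·log₂(0.07/0.25) = -0.12856
  0.32·log₂(0.32/0.52) = -0.22414
  0.18·log₂(0.18/0.01) = 0.75059
  0.43·log₂(0.43/0.22) = 0.41574
D(P‖Q) = 0.8136 bits.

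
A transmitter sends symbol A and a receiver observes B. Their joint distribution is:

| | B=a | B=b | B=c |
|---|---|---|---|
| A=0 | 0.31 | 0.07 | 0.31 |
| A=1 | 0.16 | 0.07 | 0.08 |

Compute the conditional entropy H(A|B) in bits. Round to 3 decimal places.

0.860 bits

Marginals: p(A) = (0.6900, 0.3100), p(B) = (0.4700, 0.1400, 0.3900).
H(A|B) = Σ p(B) · H(A|B=·).
  B=a: p=0.4700, H(A|B=a) = 0.9252
  B=b: p=0.1400, H(A|B=b) = 1.0000
  B=c: p=0.3900, H(A|B=c) = 0.7321
Weighted sum = 0.860 bits.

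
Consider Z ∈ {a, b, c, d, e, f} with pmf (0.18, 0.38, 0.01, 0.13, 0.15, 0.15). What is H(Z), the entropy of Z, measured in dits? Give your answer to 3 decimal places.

0.676 dits

H(Z) = −Σ p·log₁₀ p.
  −(0.18)·log₁₀(0.18) = 0.1341
  −(0.38)·log₁₀(0.38) = 0.1597
  −(0.01)·log₁₀(0.01) = 0.0200
  −(0.13)·log₁₀(0.13) = 0.1152
  −(0.15)·log₁₀(0.15) = 0.1236
  −(0.15)·log₁₀(0.15) = 0.1236
Sum: 0.1341 + 0.1597 + 0.0200 + 0.1152 + 0.1236 + 0.1236 = 0.676 dits.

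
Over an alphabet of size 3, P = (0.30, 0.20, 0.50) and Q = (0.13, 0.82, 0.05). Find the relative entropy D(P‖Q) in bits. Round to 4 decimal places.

D(P‖Q) = Σ p·log₂(p/q).
  0.30·log₂(0.30/0.13) = 0.36194
  0.20·log₂(0.20/0.82) = -0.40712
  0.50·log₂(0.50/0.05) = 1.66096
D(P‖Q) = 1.6158 bits.

1.6158 bits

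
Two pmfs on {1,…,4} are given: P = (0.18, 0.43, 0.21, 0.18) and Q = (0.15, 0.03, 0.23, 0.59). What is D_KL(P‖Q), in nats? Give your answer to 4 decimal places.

D(P‖Q) = Σ p·ln(p/q).
  0.18·ln(0.18/0.15) = 0.03282
  0.43·ln(0.43/0.03) = 1.14491
  0.21·ln(0.21/0.23) = -0.01910
  0.18·ln(0.18/0.59) = -0.21369
D(P‖Q) = 0.9449 nats.

0.9449 nats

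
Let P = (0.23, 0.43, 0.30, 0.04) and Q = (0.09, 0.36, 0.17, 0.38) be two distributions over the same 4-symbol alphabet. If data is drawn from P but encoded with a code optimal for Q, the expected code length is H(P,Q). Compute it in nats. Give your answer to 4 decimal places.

1.5634 nats

H(P,Q) = −Σ p·ln q.
  −0.23·ln(0.09) = 0.55383
  −0.43·ln(0.36) = 0.43931
  −0.30·ln(0.17) = 0.53159
  −0.04·ln(0.38) = 0.03870
H(P,Q) = 1.5634 nats.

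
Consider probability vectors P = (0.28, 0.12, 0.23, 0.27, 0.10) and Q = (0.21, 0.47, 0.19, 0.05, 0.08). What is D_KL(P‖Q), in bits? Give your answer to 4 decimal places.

0.6323 bits

D(P‖Q) = Σ p·log₂(p/q).
  0.28·log₂(0.28/0.21) = 0.11621
  0.12·log₂(0.12/0.47) = -0.23636
  0.23·log₂(0.23/0.19) = 0.06340
  0.27·log₂(0.27/0.05) = 0.65690
  0.10·log₂(0.10/0.08) = 0.03219
D(P‖Q) = 0.6323 bits.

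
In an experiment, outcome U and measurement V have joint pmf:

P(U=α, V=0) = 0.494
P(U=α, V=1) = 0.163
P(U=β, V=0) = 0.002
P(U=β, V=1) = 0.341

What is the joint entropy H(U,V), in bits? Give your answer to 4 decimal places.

1.4764 bits

H(U,V) = −Σ p(x,y)·log₂ p(x,y) over all 4 cells.
  cell (α,0): −0.494·log₂0.494 = 0.50260
  cell (α,1): −0.163·log₂0.163 = 0.42658
  cell (β,0): −0.002·log₂0.002 = 0.01793
  cell (β,1): −0.341·log₂0.341 = 0.52929
Sum = 1.4764 bits.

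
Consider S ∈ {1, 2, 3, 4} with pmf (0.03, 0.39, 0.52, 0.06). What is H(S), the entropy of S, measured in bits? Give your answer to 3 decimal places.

1.416 bits

H(S) = −Σ p·log₂ p.
  −(0.03)·log₂(0.03) = 0.1518
  −(0.39)·log₂(0.39) = 0.5298
  −(0.52)·log₂(0.52) = 0.4906
  −(0.06)·log₂(0.06) = 0.2435
Sum: 0.1518 + 0.5298 + 0.4906 + 0.2435 = 1.416 bits.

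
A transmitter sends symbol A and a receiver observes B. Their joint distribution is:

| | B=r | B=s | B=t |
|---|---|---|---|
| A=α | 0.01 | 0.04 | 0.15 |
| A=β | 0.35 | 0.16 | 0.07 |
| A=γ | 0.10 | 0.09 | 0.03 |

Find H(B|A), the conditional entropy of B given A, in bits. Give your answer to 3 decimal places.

1.280 bits

Marginals: p(A) = (0.2000, 0.5800, 0.2200), p(B) = (0.4600, 0.2900, 0.2500).
H(B|A) = Σ p(A) · H(B|A=·).
  A=α: p=0.2000, H(B|A=α) = 0.9918
  A=β: p=0.5800, H(B|A=β) = 1.3205
  A=γ: p=0.2200, H(B|A=γ) = 1.4365
Weighted sum = 1.280 bits.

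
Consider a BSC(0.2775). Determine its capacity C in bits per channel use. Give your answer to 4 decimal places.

Binary symmetric channel: C = 1 − h₂(ε) where h₂ is the binary entropy function.
h₂(0.2775) = −0.2775·log₂0.2775 − 0.7225·log₂0.7225 = 0.8520.
C = 1 − 0.8520 = 0.1480 bits per channel use.

0.1480 bits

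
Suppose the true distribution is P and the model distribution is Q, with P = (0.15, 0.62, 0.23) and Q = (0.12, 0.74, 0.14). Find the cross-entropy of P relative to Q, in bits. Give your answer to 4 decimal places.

H(P,Q) = −Σ p·log₂ q.
  −0.15·log₂(0.12) = 0.45883
  −0.62·log₂(0.74) = 0.26933
  −0.23·log₂(0.14) = 0.65240
H(P,Q) = 1.3806 bits.

1.3806 bits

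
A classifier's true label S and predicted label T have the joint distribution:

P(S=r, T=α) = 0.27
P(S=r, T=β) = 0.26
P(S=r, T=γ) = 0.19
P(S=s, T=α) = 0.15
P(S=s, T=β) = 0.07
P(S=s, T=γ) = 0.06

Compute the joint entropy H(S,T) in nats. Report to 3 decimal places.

1.659 nats

H(S,T) = −Σ p(x,y)·ln p(x,y) over all 6 cells.
  cell (r,α): −0.27·ln0.27 = 0.3535
  cell (r,β): −0.26·ln0.26 = 0.3502
  cell (r,γ): −0.19·ln0.19 = 0.3155
  cell (s,α): −0.15·ln0.15 = 0.2846
  cell (s,β): −0.07·ln0.07 = 0.1861
  cell (s,γ): −0.06·ln0.06 = 0.1688
Sum = 1.659 nats.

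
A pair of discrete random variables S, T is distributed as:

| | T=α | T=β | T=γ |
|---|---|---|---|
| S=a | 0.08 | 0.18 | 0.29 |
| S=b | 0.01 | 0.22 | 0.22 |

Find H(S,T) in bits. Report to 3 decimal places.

H(S,T) = −Σ p(x,y)·log₂ p(x,y) over all 6 cells.
  cell (a,α): −0.08·log₂0.08 = 0.2915
  cell (a,β): −0.18·log₂0.18 = 0.4453
  cell (a,γ): −0.29·log₂0.29 = 0.5179
  cell (b,α): −0.01·log₂0.01 = 0.0664
  cell (b,β): −0.22·log₂0.22 = 0.4806
  cell (b,γ): −0.22·log₂0.22 = 0.4806
Sum = 2.282 bits.

2.282 bits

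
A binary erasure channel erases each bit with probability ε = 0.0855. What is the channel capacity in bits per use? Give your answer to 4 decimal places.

0.9145 bits

Binary erasure channel: capacity C = 1 − ε.
C = 1 − 0.0855 = 0.9145 bits per channel use.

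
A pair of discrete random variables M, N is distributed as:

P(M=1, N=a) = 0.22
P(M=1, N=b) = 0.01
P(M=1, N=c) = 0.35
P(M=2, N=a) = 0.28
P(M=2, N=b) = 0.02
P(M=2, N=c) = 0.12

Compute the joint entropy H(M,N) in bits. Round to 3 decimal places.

H(M,N) = −Σ p(x,y)·log₂ p(x,y) over all 6 cells.
  cell (1,a): −0.22·log₂0.22 = 0.4806
  cell (1,b): −0.01·log₂0.01 = 0.0664
  cell (1,c): −0.35·log₂0.35 = 0.5301
  cell (2,a): −0.28·log₂0.28 = 0.5142
  cell (2,b): −0.02·log₂0.02 = 0.1129
  cell (2,c): −0.12·log₂0.12 = 0.3671
Sum = 2.071 bits.

2.071 bits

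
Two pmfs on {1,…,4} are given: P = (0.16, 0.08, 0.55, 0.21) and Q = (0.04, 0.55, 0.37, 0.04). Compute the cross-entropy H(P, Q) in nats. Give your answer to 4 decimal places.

H(P,Q) = −Σ p·ln q.
  −0.16·ln(0.04) = 0.51502
  −0.08·ln(0.55) = 0.04783
  −0.55·ln(0.37) = 0.54684
  −0.21·ln(0.04) = 0.67596
H(P,Q) = 1.7856 nats.

1.7856 nats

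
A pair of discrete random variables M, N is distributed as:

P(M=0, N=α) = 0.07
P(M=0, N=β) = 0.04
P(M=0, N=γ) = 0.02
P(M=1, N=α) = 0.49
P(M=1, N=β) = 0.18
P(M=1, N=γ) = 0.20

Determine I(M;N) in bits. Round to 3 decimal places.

Marginals: p(M) = (0.1300, 0.8700), p(N) = (0.5600, 0.2200, 0.2200).
I(M;N) = Σ p(x,y)·log₂[p(x,y)/(p(x)p(y))].
  (0,α): 0.07·log₂(0.9615) = -0.0040
  (0,β): 0.04·log₂(1.3986) = 0.0194
  (0,γ): 0.02·log₂(0.6993) = -0.0103
  (1,α): 0.49·log₂(1.0057) = 0.0041
  (1,β): 0.18·log₂(0.9404) = -0.0159
  (1,γ): 0.20·log₂(1.0449) = 0.0127
Sum = 0.006 bits.

0.006 bits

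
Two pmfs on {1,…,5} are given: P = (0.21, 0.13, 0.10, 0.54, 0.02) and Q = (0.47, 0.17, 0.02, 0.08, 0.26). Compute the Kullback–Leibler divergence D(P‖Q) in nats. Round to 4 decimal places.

0.9367 nats

D(P‖Q) = Σ p·ln(p/q).
  0.21·ln(0.21/0.47) = -0.16918
  0.13·ln(0.13/0.17) = -0.03487
  0.10·ln(0.10/0.02) = 0.16094
  0.54·ln(0.54/0.08) = 1.03115
  0.02·ln(0.02/0.26) = -0.05130
D(P‖Q) = 0.9367 nats.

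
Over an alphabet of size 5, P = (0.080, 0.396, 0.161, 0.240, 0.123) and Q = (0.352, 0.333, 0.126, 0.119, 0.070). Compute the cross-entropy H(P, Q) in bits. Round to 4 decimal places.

2.4388 bits

H(P,Q) = −Σ p·log₂ q.
  −0.080·log₂(0.352) = 0.12051
  −0.396·log₂(0.333) = 0.62822
  −0.161·log₂(0.126) = 0.48115
  −0.240·log₂(0.119) = 0.73703
  −0.123·log₂(0.070) = 0.47189
H(P,Q) = 2.4388 bits.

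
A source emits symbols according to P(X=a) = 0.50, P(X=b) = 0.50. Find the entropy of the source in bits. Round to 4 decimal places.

H(X) = −Σ p·log₂ p.
  −(0.50)·log₂(0.50) = 0.50000
  −(0.50)·log₂(0.50) = 0.50000
Sum: 0.50000 + 0.50000 = 1.0000 bits.

1.0000 bits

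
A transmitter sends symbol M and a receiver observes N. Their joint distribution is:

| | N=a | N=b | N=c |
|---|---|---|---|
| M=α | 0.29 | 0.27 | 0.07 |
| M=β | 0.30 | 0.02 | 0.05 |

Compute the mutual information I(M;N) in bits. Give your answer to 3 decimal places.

0.138 bits

Marginals: p(M) = (0.6300, 0.3700), p(N) = (0.5900, 0.2900, 0.1200).
I(M;N) = Σ p(x,y)·log₂[p(x,y)/(p(x)p(y))].
  (α,a): 0.29·log₂(0.7802) = -0.1038
  (α,b): 0.27·log₂(1.4778) = 0.1521
  (α,c): 0.07·log₂(0.9259) = -0.0078
  (β,a): 0.30·log₂(1.3743) = 0.1376
  (β,b): 0.02·log₂(0.1864) = -0.0485
  (β,c): 0.05·log₂(1.1261) = 0.0086
Sum = 0.138 bits.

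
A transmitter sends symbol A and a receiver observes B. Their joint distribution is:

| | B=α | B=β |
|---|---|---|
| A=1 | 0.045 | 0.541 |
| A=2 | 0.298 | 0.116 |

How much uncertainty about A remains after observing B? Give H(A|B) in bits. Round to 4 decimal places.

0.6342 bits

Marginals: p(A) = (0.5860, 0.4140), p(B) = (0.3430, 0.6570).
H(A|B) = Σ p(B) · H(A|B=·).
  B=α: p=0.3430, H(A|B=α) = 0.5607
  B=β: p=0.6570, H(A|B=β) = 0.6725
Weighted sum = 0.6342 bits.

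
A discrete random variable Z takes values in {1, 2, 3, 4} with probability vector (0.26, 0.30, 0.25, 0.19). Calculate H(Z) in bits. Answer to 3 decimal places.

H(Z) = −Σ p·log₂ p.
  −(0.26)·log₂(0.26) = 0.5053
  −(0.30)·log₂(0.30) = 0.5211
  −(0.25)·log₂(0.25) = 0.5000
  −(0.19)·log₂(0.19) = 0.4552
Sum: 0.5053 + 0.5211 + 0.5000 + 0.4552 = 1.982 bits.

1.982 bits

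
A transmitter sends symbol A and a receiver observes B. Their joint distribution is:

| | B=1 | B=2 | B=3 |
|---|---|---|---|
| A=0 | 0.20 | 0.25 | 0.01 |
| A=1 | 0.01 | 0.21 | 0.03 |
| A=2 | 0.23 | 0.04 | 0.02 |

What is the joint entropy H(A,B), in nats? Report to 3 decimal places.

H(A,B) = −Σ p(x,y)·ln p(x,y) over all 9 cells.
  cell (0,1): −0.20·ln0.20 = 0.3219
  cell (0,2): −0.25·ln0.25 = 0.3466
  cell (0,3): −0.01·ln0.01 = 0.0461
  cell (1,1): −0.01·ln0.01 = 0.0461
  cell (1,2): −0.21·ln0.21 = 0.3277
  cell (1,3): −0.03·ln0.03 = 0.1052
  cell (2,1): −0.23·ln0.23 = 0.3380
  cell (2,2): −0.04·ln0.04 = 0.1288
  cell (2,3): −0.02·ln0.02 = 0.0782
Sum = 1.739 nats.

1.739 nats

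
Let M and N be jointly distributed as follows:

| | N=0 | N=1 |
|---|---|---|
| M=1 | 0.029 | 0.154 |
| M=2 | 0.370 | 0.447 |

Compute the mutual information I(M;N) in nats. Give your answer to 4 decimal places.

0.0299 nats

Marginals: p(M) = (0.1830, 0.8170), p(N) = (0.3990, 0.6010).
I(M;N) = H(M) + H(N) − H(M,N).
H(M) = 0.4759, H(N) = 0.6726, H(M,N) = 1.1186.
I(M;N) = 0.4759 + 0.6726 − 1.1186 = 0.0299 nats.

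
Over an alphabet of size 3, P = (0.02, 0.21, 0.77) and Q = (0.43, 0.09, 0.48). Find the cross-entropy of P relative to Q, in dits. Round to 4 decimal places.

0.4724 dits

H(P,Q) = −Σ p·log₁₀ q.
  −0.02·log₁₀(0.43) = 0.00733
  −0.21·log₁₀(0.09) = 0.21961
  −0.77·log₁₀(0.48) = 0.24544
H(P,Q) = 0.4724 dits.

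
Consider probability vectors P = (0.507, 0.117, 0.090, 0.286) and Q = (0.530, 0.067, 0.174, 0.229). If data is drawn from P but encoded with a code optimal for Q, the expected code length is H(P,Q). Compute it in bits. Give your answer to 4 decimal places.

1.7559 bits

H(P,Q) = −Σ p·log₂ q.
  −0.507·log₂(0.530) = 0.46438
  −0.117·log₂(0.067) = 0.45626
  −0.090·log₂(0.174) = 0.22706
  −0.286·log₂(0.229) = 0.60820
H(P,Q) = 1.7559 bits.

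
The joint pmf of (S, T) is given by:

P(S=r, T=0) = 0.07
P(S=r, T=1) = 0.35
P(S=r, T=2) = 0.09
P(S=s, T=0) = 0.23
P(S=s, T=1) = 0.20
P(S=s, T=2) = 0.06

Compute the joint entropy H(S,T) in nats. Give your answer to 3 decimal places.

1.599 nats

H(S,T) = −Σ p(x,y)·ln p(x,y) over all 6 cells.
  cell (r,0): −0.07·ln0.07 = 0.1861
  cell (r,1): −0.35·ln0.35 = 0.3674
  cell (r,2): −0.09·ln0.09 = 0.2167
  cell (s,0): −0.23·ln0.23 = 0.3380
  cell (s,1): −0.20·ln0.20 = 0.3219
  cell (s,2): −0.06·ln0.06 = 0.1688
Sum = 1.599 nats.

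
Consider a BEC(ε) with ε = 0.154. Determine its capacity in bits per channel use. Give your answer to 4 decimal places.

Binary erasure channel: capacity C = 1 − ε.
C = 1 − 0.154 = 0.8460 bits per channel use.

0.8460 bits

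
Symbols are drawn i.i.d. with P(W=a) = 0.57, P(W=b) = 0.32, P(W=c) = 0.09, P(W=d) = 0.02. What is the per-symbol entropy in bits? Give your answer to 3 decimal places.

1.414 bits

H(W) = −Σ p·log₂ p.
  −(0.57)·log₂(0.57) = 0.4623
  −(0.32)·log₂(0.32) = 0.5260
  −(0.09)·log₂(0.09) = 0.3127
  −(0.02)·log₂(0.02) = 0.1129
Sum: 0.4623 + 0.5260 + 0.3127 + 0.1129 = 1.414 bits.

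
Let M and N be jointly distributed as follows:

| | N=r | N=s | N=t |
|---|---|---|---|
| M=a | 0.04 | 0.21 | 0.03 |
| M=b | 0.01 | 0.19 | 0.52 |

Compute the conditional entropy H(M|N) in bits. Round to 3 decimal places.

Chain rule: H(M|N) = H(M,N) − H(N).
Marginals: p(M) = (0.2800, 0.7200), p(N) = (0.0500, 0.4000, 0.5500).
H(M,N) = 1.8226 bits; H(N) = 1.2192 bits.
H(M|N) = 1.8226 − 1.2192 = 0.603 bits.

0.603 bits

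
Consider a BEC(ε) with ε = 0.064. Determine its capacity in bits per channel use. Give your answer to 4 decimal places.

Binary erasure channel: capacity C = 1 − ε.
C = 1 − 0.064 = 0.9360 bits per channel use.

0.9360 bits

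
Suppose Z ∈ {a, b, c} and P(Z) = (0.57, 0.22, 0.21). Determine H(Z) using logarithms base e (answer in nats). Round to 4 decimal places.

0.9813 nats

H(Z) = −Σ p·ln p.
  −(0.57)·ln(0.57) = 0.32041
  −(0.22)·ln(0.22) = 0.33311
  −(0.21)·ln(0.21) = 0.32774
Sum: 0.32041 + 0.33311 + 0.32774 = 0.9813 nats.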